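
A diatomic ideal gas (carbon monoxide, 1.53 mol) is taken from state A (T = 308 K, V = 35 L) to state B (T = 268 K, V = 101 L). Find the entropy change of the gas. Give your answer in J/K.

Entropy is a state function: ΔS = nC_V ln(T₂/T₁) + nR ln(V₂/V₁), with C_V = 5R/2 = 20.79 J mol⁻¹ K⁻¹ for a diatomic ideal gas.
ΔS = 1.53 × [20.79 × ln(268/308) + 8.314 × ln(101/35)] = 9.06 J/K.

ΔS = 9.06 J/K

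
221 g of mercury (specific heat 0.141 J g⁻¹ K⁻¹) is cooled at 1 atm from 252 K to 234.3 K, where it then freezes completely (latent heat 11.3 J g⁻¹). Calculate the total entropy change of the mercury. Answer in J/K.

Cooling step: ΔS₁ = m c ln(T_tr/T_i) = 221 × 0.141 × ln(234.3/252) = -2.269 J/K.
Phase change: ΔS₂ = −mL/T_tr = −221 × 11.3 / 234.3 = -10.66 J/K.
ΔS_total = (-2.269) + (-10.66) = -12.9 J/K.

ΔS = -12.9 J/K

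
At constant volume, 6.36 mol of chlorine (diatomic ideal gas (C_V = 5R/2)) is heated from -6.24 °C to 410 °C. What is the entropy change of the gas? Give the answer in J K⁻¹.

ΔS = 124 J/K

In kelvin: T₁ = 266.91 K, T₂ = 683.15 K. At constant volume, ΔS = nC_V ln(T₂/T₁) with C_V = 5R/2 = 20.79 J mol⁻¹ K⁻¹.
ΔS = 6.36 × 20.79 × ln(683.15/266.91) = 124 J/K.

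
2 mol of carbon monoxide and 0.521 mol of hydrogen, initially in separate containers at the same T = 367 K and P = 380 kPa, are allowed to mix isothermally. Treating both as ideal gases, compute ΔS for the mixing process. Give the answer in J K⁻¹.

Mole fractions: x_A = 2/2.52 = 0.793, x_B = 0.207.
ΔS_mix = −R(n_A ln x_A + n_B ln x_B) = −8.314 × (2 ln 0.793 + 0.521 ln 0.207) = 10.7 J/K.

ΔS_mix = 10.7 J/K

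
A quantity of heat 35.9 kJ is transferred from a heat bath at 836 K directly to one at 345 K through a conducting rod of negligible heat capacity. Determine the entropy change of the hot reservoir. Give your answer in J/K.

ΔS_hot = -42.9 J/K

The hot reservoir loses heat Q, so ΔS_hot = −Q/T_H = −35900/836 = -42.9 J/K.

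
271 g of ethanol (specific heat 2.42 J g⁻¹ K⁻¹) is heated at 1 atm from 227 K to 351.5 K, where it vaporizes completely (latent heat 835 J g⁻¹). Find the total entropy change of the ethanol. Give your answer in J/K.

ΔS = 931 J/K

Warming step: ΔS₁ = m c ln(T_tr/T_i) = 271 × 2.42 × ln(351.5/227) = 286.8 J/K.
Phase change: ΔS₂ = +mL/T_tr = 271 × 835 / 351.5 = 643.8 J/K.
ΔS_total = (286.8) + (643.8) = 931 J/K.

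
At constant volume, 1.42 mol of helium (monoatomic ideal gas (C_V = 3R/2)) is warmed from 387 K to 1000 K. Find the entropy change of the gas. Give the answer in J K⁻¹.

ΔS = 16.8 J/K

At constant volume, ΔS = nC_V ln(T₂/T₁) with C_V = 3R/2 = 12.47 J mol⁻¹ K⁻¹.
ΔS = 1.42 × 12.47 × ln(1000/387) = 16.8 J/K.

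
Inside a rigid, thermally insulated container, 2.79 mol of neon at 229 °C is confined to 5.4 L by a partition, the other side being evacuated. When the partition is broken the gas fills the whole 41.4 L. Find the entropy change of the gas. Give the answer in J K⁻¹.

No heat is exchanged and no work is done, so the ideal-gas temperature stays constant.
Entropy is a state function; using a reversible isothermal path, ΔS_gas = nR ln(V₂/V₁) = 2.79 × 8.314 × ln(41.4/5.4) = 47.2 J/K.

ΔS_gas = 47.2 J/K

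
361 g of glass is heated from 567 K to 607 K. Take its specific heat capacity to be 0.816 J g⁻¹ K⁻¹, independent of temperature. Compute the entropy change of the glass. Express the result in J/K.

ΔS = 20.1 J/K

ΔS = ∫dQ_rev/T = m c ln(T₂/T₁) = 361 × 0.816 × ln(607/567) = 20.1 J/K.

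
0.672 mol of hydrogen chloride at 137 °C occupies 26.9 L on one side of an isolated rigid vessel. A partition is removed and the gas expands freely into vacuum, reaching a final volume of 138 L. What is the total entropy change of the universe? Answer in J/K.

No heat is exchanged and no work is done, so the ideal-gas temperature stays constant.
Entropy is a state function; using a reversible isothermal path, ΔS_gas = nR ln(V₂/V₁) = 0.672 × 8.314 × ln(138/26.9) = 9.14 J/K.
The insulated surroundings exchange no heat, so ΔS_surr = 0 and ΔS_universe = ΔS_gas.

ΔS_universe = 9.14 J/K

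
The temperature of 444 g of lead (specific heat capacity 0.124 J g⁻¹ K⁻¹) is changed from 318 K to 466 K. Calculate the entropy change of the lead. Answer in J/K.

ΔS = ∫dQ_rev/T = m c ln(T₂/T₁) = 444 × 0.124 × ln(466/318) = 21 J/K.

ΔS = 21 J/K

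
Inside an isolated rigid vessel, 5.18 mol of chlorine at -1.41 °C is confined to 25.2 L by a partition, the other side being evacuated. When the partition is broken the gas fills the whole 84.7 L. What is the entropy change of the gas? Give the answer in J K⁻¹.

ΔS_gas = 52.2 J/K

For an ideal gas in free expansion Q = 0 and W = 0, so T is unchanged.
Entropy is a state function; using a reversible isothermal path, ΔS_gas = nR ln(V₂/V₁) = 5.18 × 8.314 × ln(84.7/25.2) = 52.2 J/K.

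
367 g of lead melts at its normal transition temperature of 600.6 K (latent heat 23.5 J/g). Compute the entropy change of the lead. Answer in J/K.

Heat absorbed by the substance: Q = mL = 367 × 23.5 = 8624.5 J.
At constant T, ΔS = Q_rev/T = 8624.5 / 600.6 = 14.4 J/K.

ΔS = 14.4 J/K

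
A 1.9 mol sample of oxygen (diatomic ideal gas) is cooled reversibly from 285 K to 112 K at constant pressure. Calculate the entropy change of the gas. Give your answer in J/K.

At constant pressure, ΔS = nC_p ln(T₂/T₁) with C_p = 7R/2 = 29.1 J mol⁻¹ K⁻¹.
ΔS = 1.9 × 29.1 × ln(112/285) = -51.6 J/K.

ΔS = -51.6 J/K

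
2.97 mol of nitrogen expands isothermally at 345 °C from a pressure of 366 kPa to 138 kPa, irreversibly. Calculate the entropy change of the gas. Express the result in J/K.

ΔS_gas = 24.1 J/K

Entropy is a state function, so ΔS_gas depends only on the end states.
For an isothermal ideal gas ΔS_gas = nR ln(P₁/P₂) = 2.97 × 8.314 × ln(366/138) = 24.1 J/K.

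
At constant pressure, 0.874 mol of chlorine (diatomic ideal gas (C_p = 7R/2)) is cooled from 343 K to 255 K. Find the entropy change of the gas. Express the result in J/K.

ΔS = -7.54 J/K

At constant pressure, ΔS = nC_p ln(T₂/T₁) with C_p = 7R/2 = 29.1 J mol⁻¹ K⁻¹.
ΔS = 0.874 × 29.1 × ln(255/343) = -7.54 J/K.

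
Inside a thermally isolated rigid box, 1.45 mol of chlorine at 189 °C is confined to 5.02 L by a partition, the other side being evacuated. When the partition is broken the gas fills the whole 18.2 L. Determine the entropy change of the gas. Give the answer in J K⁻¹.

For an ideal gas in free expansion Q = 0 and W = 0, so T is unchanged.
Entropy is a state function; using a reversible isothermal path, ΔS_gas = nR ln(V₂/V₁) = 1.45 × 8.314 × ln(18.2/5.02) = 15.5 J/K.

ΔS_gas = 15.5 J/K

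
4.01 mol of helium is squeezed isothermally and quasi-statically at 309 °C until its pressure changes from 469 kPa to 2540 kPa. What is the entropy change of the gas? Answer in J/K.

For an isothermal ideal gas ΔS_gas = nR ln(P₁/P₂) = 4.01 × 8.314 × ln(469/2540) = -56.3 J/K.

ΔS_gas = -56.3 J/K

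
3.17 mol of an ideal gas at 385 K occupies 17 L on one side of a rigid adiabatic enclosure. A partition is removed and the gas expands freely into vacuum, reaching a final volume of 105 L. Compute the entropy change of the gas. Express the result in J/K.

For an ideal gas in free expansion Q = 0 and W = 0, so T is unchanged.
Entropy is a state function; using a reversible isothermal path, ΔS_gas = nR ln(V₂/V₁) = 3.17 × 8.314 × ln(105/17) = 48 J/K.

ΔS_gas = 48 J/K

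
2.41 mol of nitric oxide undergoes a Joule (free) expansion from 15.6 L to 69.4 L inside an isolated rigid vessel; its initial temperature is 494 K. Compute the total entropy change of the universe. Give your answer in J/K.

No heat is exchanged and no work is done, so the ideal-gas temperature stays constant.
Entropy is a state function; using a reversible isothermal path, ΔS_gas = nR ln(V₂/V₁) = 2.41 × 8.314 × ln(69.4/15.6) = 29.9 J/K.
The insulated surroundings exchange no heat, so ΔS_surr = 0 and ΔS_universe = ΔS_gas.

ΔS_universe = 29.9 J/K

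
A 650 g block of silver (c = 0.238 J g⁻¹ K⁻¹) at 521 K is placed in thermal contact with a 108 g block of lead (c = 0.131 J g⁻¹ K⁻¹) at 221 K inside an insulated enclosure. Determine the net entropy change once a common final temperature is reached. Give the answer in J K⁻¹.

ΔS_total = 3.78 J/K

Energy balance: T_f = (m₁c₁T₁ + m₂c₂T₂)/(m₁c₁ + m₂c₂) = 495.86 K.
ΔS₁ = m₁c₁ ln(T_f/T₁) = 154.7 × ln(495.86/521) = -7.65 J/K.
ΔS₂ = m₂c₂ ln(T_f/T₂) = 14.148 × ln(495.86/221) = 11.43 J/K.
ΔS_total = -7.65 + 11.43 = 3.78 J/K.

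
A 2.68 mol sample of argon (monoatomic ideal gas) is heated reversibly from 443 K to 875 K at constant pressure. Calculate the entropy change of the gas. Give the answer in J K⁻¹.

At constant pressure, ΔS = nC_p ln(T₂/T₁) with C_p = 5R/2 = 20.79 J mol⁻¹ K⁻¹.
ΔS = 2.68 × 20.79 × ln(875/443) = 37.9 J/K.

ΔS = 37.9 J/K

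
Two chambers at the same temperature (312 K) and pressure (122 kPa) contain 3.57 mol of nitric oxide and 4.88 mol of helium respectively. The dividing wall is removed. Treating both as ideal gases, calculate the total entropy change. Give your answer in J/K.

Mole fractions: x_A = 3.57/8.45 = 0.422, x_B = 0.578.
ΔS_mix = −R(n_A ln x_A + n_B ln x_B) = −8.314 × (3.57 ln 0.422 + 4.88 ln 0.578) = 47.8 J/K.

ΔS_mix = 47.8 J/K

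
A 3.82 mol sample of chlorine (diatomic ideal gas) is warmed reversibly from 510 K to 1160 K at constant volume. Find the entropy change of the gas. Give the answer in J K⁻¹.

At constant volume, ΔS = nC_V ln(T₂/T₁) with C_V = 5R/2 = 20.79 J mol⁻¹ K⁻¹.
ΔS = 3.82 × 20.79 × ln(1160/510) = 65.2 J/K.

ΔS = 65.2 J/K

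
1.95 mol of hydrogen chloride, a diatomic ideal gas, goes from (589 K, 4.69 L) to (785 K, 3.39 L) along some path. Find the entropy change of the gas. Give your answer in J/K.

Entropy is a state function: ΔS = nC_V ln(T₂/T₁) + nR ln(V₂/V₁), with C_V = 5R/2 = 20.79 J mol⁻¹ K⁻¹ for a diatomic ideal gas.
ΔS = 1.95 × [20.79 × ln(785/589) + 8.314 × ln(3.39/4.69)] = 6.38 J/K.

ΔS = 6.38 J/K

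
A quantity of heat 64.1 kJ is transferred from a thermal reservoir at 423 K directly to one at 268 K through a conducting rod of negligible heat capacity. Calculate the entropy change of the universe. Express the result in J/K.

ΔS_total = 87.6 J/K

ΔS_hot = −Q/T_H = −64100/423 = -151.54 J/K and ΔS_cold = +Q/T_C = 64100/268 = 239.18 J/K.
ΔS_total = -151.54 + 239.18 = 87.6 J/K, positive as the second law requires.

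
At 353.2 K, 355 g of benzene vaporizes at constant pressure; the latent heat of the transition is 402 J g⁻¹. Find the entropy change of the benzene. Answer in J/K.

ΔS = 404 J/K

Heat absorbed by the substance: Q = mL = 355 × 402 = 142710 J.
At constant T, ΔS = Q_rev/T = 142710 / 353.2 = 404 J/K.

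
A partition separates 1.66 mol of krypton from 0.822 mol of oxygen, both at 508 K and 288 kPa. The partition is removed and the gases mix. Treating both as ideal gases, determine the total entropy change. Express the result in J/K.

ΔS_mix = 13.1 J/K

Mole fractions: x_A = 1.66/2.48 = 0.669, x_B = 0.331.
ΔS_mix = −R(n_A ln x_A + n_B ln x_B) = −8.314 × (1.66 ln 0.669 + 0.822 ln 0.331) = 13.1 J/K.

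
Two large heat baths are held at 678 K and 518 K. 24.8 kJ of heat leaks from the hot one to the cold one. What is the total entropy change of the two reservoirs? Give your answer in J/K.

ΔS_total = 11.3 J/K

ΔS_hot = −Q/T_H = −24800/678 = -36.58 J/K and ΔS_cold = +Q/T_C = 24800/518 = 47.88 J/K.
ΔS_total = -36.58 + 47.88 = 11.3 J/K, positive as the second law requires.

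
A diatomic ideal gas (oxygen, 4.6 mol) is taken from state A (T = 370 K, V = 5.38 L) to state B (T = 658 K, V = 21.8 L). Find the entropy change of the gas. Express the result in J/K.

ΔS = 109 J/K

Entropy is a state function: ΔS = nC_V ln(T₂/T₁) + nR ln(V₂/V₁), with C_V = 5R/2 = 20.79 J mol⁻¹ K⁻¹ for a diatomic ideal gas.
ΔS = 4.6 × [20.79 × ln(658/370) + 8.314 × ln(21.8/5.38)] = 109 J/K.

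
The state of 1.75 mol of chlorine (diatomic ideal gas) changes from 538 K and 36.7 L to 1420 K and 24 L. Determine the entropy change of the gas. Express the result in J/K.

Entropy is a state function: ΔS = nC_V ln(T₂/T₁) + nR ln(V₂/V₁), with C_V = 5R/2 = 20.79 J mol⁻¹ K⁻¹ for a diatomic ideal gas.
ΔS = 1.75 × [20.79 × ln(1420/538) + 8.314 × ln(24/36.7)] = 29.1 J/K.

ΔS = 29.1 J/K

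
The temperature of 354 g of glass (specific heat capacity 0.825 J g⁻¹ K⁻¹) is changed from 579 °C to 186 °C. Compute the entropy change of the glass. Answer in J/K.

ΔS = -181 J/K

In kelvin: T₁ = 852.15 K, T₂ = 459.15 K. ΔS = ∫dQ_rev/T = m c ln(T₂/T₁) = 354 × 0.825 × ln(459.15/852.15) = -181 J/K.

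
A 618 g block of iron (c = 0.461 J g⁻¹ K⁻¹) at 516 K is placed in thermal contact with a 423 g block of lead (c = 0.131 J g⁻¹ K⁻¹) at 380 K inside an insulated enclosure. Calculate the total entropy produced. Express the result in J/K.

ΔS_total = 2.03 J/K

Energy balance: T_f = (m₁c₁T₁ + m₂c₂T₂)/(m₁c₁ + m₂c₂) = 493.86 K.
ΔS₁ = m₁c₁ ln(T_f/T₁) = 284.898 × ln(493.86/516) = -12.497 J/K.
ΔS₂ = m₂c₂ ln(T_f/T₂) = 55.413 × ln(493.86/380) = 14.522 J/K.
ΔS_total = -12.497 + 14.522 = 2.03 J/K.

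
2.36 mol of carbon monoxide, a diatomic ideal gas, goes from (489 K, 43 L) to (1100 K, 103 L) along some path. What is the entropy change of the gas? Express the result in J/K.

ΔS = 56.9 J/K

Entropy is a state function: ΔS = nC_V ln(T₂/T₁) + nR ln(V₂/V₁), with C_V = 5R/2 = 20.79 J mol⁻¹ K⁻¹ for a diatomic ideal gas.
ΔS = 2.36 × [20.79 × ln(1100/489) + 8.314 × ln(103/43)] = 56.9 J/K.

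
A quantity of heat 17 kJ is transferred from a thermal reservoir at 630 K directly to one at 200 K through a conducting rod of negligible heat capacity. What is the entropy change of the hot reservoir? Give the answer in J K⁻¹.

The hot reservoir loses heat Q, so ΔS_hot = −Q/T_H = −17000/630 = -27 J/K.

ΔS_hot = -27 J/K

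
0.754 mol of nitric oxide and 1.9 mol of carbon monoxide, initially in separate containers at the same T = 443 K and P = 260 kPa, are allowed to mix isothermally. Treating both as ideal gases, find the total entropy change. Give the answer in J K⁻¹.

Mole fractions: x_A = 0.754/2.65 = 0.284, x_B = 0.716.
ΔS_mix = −R(n_A ln x_A + n_B ln x_B) = −8.314 × (0.754 ln 0.284 + 1.9 ln 0.716) = 13.2 J/K.

ΔS_mix = 13.2 J/K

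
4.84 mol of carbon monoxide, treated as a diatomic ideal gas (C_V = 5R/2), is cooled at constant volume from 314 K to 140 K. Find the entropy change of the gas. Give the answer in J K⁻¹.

ΔS = -81.3 J/K

At constant volume, ΔS = nC_V ln(T₂/T₁) with C_V = 5R/2 = 20.79 J mol⁻¹ K⁻¹.
ΔS = 4.84 × 20.79 × ln(140/314) = -81.3 J/K.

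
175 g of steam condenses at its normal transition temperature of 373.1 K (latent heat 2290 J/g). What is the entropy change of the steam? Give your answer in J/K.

Heat released by the substance: Q = −mL = −175 × 2290 = −400750 J.
At constant T, ΔS = Q_rev/T = −400750 / 373.1 = -1070 J/K.

ΔS = -1070 J/K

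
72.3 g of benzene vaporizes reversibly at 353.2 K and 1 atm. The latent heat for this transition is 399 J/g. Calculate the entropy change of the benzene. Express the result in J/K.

Heat absorbed by the substance: Q = mL = 72.3 × 399 = 28847.7 J.
At constant T, ΔS = Q_rev/T = 28847.7 / 353.2 = 81.7 J/K.

ΔS = 81.7 J/K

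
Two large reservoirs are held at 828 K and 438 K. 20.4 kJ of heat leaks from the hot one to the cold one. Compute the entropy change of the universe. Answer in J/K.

ΔS_hot = −Q/T_H = −20400/828 = -24.64 J/K and ΔS_cold = +Q/T_C = 20400/438 = 46.58 J/K.
ΔS_total = -24.64 + 46.58 = 21.9 J/K, positive as the second law requires.

ΔS_total = 21.9 J/K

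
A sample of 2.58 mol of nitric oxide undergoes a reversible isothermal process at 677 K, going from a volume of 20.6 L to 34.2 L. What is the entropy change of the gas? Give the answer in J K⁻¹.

For an isothermal ideal gas ΔS_gas = nR ln(V₂/V₁) = 2.58 × 8.314 × ln(34.2/20.6) = 10.9 J/K.

ΔS_gas = 10.9 J/K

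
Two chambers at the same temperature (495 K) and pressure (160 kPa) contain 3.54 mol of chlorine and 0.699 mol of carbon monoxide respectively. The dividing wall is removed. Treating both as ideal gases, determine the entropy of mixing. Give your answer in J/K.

ΔS_mix = 15.8 J/K

Mole fractions: x_A = 3.54/4.24 = 0.835, x_B = 0.165.
ΔS_mix = −R(n_A ln x_A + n_B ln x_B) = −8.314 × (3.54 ln 0.835 + 0.699 ln 0.165) = 15.8 J/K.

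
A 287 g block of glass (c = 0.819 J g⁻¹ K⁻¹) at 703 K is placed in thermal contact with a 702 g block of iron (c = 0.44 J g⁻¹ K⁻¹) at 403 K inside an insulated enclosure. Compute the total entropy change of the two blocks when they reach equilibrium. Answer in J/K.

ΔS_total = 20.9 J/K

Energy balance: T_f = (m₁c₁T₁ + m₂c₂T₂)/(m₁c₁ + m₂c₂) = 532.64 K.
ΔS₁ = m₁c₁ ln(T_f/T₁) = 235.053 × ln(532.64/703) = -65.23 J/K.
ΔS₂ = m₂c₂ ln(T_f/T₂) = 308.88 × ln(532.64/403) = 86.15 J/K.
ΔS_total = -65.23 + 86.15 = 20.9 J/K.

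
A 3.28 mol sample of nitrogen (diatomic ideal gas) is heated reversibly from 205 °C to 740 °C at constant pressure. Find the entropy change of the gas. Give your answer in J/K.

In kelvin: T₁ = 478.15 K, T₂ = 1013.15 K. At constant pressure, ΔS = nC_p ln(T₂/T₁) with C_p = 7R/2 = 29.1 J mol⁻¹ K⁻¹.
ΔS = 3.28 × 29.1 × ln(1013.15/478.15) = 71.7 J/K.

ΔS = 71.7 J/K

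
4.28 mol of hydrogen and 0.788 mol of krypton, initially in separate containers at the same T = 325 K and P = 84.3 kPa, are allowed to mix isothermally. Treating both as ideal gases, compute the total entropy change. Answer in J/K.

ΔS_mix = 18.2 J/K

Mole fractions: x_A = 4.28/5.07 = 0.845, x_B = 0.155.
ΔS_mix = −R(n_A ln x_A + n_B ln x_B) = −8.314 × (4.28 ln 0.845 + 0.788 ln 0.155) = 18.2 J/K.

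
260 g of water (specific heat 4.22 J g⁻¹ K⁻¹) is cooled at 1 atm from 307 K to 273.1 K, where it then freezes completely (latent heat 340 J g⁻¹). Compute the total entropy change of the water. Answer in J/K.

ΔS = -452 J/K

Cooling step: ΔS₁ = m c ln(T_tr/T_i) = 260 × 4.22 × ln(273.1/307) = -128.4 J/K.
Phase change: ΔS₂ = −mL/T_tr = −260 × 340 / 273.1 = -323.7 J/K.
ΔS_total = (-128.4) + (-323.7) = -452 J/K.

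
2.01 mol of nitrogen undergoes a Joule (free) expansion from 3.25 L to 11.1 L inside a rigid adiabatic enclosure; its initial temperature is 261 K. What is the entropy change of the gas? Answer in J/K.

For an ideal gas in free expansion Q = 0 and W = 0, so T is unchanged.
Entropy is a state function; using a reversible isothermal path, ΔS_gas = nR ln(V₂/V₁) = 2.01 × 8.314 × ln(11.1/3.25) = 20.5 J/K.

ΔS_gas = 20.5 J/K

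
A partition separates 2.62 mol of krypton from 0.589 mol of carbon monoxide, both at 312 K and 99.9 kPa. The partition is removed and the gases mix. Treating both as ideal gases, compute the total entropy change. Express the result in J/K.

ΔS_mix = 12.7 J/K

Mole fractions: x_A = 2.62/3.21 = 0.816, x_B = 0.184.
ΔS_mix = −R(n_A ln x_A + n_B ln x_B) = −8.314 × (2.62 ln 0.816 + 0.589 ln 0.184) = 12.7 J/K.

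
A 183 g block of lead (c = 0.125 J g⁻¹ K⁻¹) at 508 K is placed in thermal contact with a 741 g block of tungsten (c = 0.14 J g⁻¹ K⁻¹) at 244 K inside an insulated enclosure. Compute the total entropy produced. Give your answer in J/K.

Energy balance: T_f = (m₁c₁T₁ + m₂c₂T₂)/(m₁c₁ + m₂c₂) = 291.7 K.
ΔS₁ = m₁c₁ ln(T_f/T₁) = 22.875 × ln(291.7/508) = -12.69 J/K.
ΔS₂ = m₂c₂ ln(T_f/T₂) = 103.74 × ln(291.7/244) = 18.52 J/K.
ΔS_total = -12.69 + 18.52 = 5.83 J/K.

ΔS_total = 5.83 J/K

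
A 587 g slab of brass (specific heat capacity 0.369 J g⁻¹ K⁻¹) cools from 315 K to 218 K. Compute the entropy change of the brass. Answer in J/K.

ΔS = ∫dQ_rev/T = m c ln(T₂/T₁) = 587 × 0.369 × ln(218/315) = -79.7 J/K.

ΔS = -79.7 J/K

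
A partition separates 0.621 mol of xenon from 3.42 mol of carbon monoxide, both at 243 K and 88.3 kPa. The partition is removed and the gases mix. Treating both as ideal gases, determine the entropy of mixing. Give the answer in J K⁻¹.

ΔS_mix = 14.4 J/K

Mole fractions: x_A = 0.621/4.04 = 0.154, x_B = 0.846.
ΔS_mix = −R(n_A ln x_A + n_B ln x_B) = −8.314 × (0.621 ln 0.154 + 3.42 ln 0.846) = 14.4 J/K.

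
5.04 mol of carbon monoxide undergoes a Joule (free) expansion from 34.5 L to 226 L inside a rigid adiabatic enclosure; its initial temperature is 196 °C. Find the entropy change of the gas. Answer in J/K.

No heat is exchanged and no work is done, so the ideal-gas temperature stays constant.
Entropy is a state function; using a reversible isothermal path, ΔS_gas = nR ln(V₂/V₁) = 5.04 × 8.314 × ln(226/34.5) = 78.8 J/K.

ΔS_gas = 78.8 J/K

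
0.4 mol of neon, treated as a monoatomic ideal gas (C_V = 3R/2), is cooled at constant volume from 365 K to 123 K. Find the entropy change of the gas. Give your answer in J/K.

ΔS = -5.43 J/K

At constant volume, ΔS = nC_V ln(T₂/T₁) with C_V = 3R/2 = 12.47 J mol⁻¹ K⁻¹.
ΔS = 0.4 × 12.47 × ln(123/365) = -5.43 J/K.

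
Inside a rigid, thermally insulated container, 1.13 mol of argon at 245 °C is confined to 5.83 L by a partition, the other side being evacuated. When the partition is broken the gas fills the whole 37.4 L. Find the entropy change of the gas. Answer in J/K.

ΔS_gas = 17.5 J/K

For an ideal gas in free expansion Q = 0 and W = 0, so T is unchanged.
Entropy is a state function; using a reversible isothermal path, ΔS_gas = nR ln(V₂/V₁) = 1.13 × 8.314 × ln(37.4/5.83) = 17.5 J/K.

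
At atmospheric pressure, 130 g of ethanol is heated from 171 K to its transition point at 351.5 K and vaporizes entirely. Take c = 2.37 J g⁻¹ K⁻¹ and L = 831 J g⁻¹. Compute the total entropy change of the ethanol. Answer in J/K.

ΔS = 529 J/K

Warming step: ΔS₁ = m c ln(T_tr/T_i) = 130 × 2.37 × ln(351.5/171) = 222 J/K.
Phase change: ΔS₂ = +mL/T_tr = 130 × 831 / 351.5 = 307.3 J/K.
ΔS_total = (222) + (307.3) = 529 J/K.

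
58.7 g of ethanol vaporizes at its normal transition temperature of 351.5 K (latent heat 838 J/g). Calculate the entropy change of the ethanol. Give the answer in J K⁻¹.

Heat absorbed by the substance: Q = mL = 58.7 × 838 = 49190.6 J.
At constant T, ΔS = Q_rev/T = 49190.6 / 351.5 = 140 J/K.

ΔS = 140 J/K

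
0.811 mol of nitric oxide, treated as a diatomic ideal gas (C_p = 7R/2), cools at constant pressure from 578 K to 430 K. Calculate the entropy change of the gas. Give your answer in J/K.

ΔS = -6.98 J/K

At constant pressure, ΔS = nC_p ln(T₂/T₁) with C_p = 7R/2 = 29.1 J mol⁻¹ K⁻¹.
ΔS = 0.811 × 29.1 × ln(430/578) = -6.98 J/K.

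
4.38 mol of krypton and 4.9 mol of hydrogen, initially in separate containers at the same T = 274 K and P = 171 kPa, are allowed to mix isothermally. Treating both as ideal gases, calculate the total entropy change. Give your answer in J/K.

ΔS_mix = 53.4 J/K

Mole fractions: x_A = 4.38/9.28 = 0.472, x_B = 0.528.
ΔS_mix = −R(n_A ln x_A + n_B ln x_B) = −8.314 × (4.38 ln 0.472 + 4.9 ln 0.528) = 53.4 J/K.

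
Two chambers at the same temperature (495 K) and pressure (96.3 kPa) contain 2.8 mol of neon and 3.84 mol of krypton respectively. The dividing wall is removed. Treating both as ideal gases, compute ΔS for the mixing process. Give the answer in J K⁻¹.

ΔS_mix = 37.6 J/K

Mole fractions: x_A = 2.8/6.64 = 0.422, x_B = 0.578.
ΔS_mix = −R(n_A ln x_A + n_B ln x_B) = −8.314 × (2.8 ln 0.422 + 3.84 ln 0.578) = 37.6 J/K.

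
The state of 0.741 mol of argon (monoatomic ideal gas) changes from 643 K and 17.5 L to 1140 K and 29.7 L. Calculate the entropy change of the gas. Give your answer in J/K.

ΔS = 8.55 J/K

Entropy is a state function: ΔS = nC_V ln(T₂/T₁) + nR ln(V₂/V₁), with C_V = 3R/2 = 12.47 J mol⁻¹ K⁻¹ for a monoatomic ideal gas.
ΔS = 0.741 × [12.47 × ln(1140/643) + 8.314 × ln(29.7/17.5)] = 8.55 J/K.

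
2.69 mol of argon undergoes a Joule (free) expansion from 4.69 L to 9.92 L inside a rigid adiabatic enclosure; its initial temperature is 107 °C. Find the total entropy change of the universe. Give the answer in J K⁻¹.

ΔS_universe = 16.8 J/K

For an ideal gas in free expansion Q = 0 and W = 0, so T is unchanged.
Entropy is a state function; using a reversible isothermal path, ΔS_gas = nR ln(V₂/V₁) = 2.69 × 8.314 × ln(9.92/4.69) = 16.8 J/K.
The insulated surroundings exchange no heat, so ΔS_surr = 0 and ΔS_universe = ΔS_gas.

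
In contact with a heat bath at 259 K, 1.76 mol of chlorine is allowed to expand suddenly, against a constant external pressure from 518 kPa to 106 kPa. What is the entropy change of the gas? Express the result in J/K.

ΔS_gas = 23.2 J/K

Entropy is a state function, so ΔS_gas depends only on the end states.
For an isothermal ideal gas ΔS_gas = nR ln(P₁/P₂) = 1.76 × 8.314 × ln(518/106) = 23.2 J/K.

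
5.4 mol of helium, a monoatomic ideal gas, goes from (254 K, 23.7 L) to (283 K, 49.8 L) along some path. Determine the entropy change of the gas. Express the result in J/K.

ΔS = 40.6 J/K

Entropy is a state function: ΔS = nC_V ln(T₂/T₁) + nR ln(V₂/V₁), with C_V = 3R/2 = 12.47 J mol⁻¹ K⁻¹ for a monoatomic ideal gas.
ΔS = 5.4 × [12.47 × ln(283/254) + 8.314 × ln(49.8/23.7)] = 40.6 J/K.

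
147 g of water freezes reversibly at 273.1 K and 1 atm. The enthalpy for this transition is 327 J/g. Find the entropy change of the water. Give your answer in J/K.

Heat released by the substance: Q = −mL = −147 × 327 = −48069 J.
At constant T, ΔS = Q_rev/T = −48069 / 273.1 = -176 J/K.

ΔS = -176 J/K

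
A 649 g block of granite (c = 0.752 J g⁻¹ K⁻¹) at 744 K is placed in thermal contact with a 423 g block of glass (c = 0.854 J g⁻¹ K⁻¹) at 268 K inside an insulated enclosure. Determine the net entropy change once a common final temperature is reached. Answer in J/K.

ΔS_total = 99.1 J/K

Energy balance: T_f = (m₁c₁T₁ + m₂c₂T₂)/(m₁c₁ + m₂c₂) = 541.54 K.
ΔS₁ = m₁c₁ ln(T_f/T₁) = 488.048 × ln(541.54/744) = -155 J/K.
ΔS₂ = m₂c₂ ln(T_f/T₂) = 361.242 × ln(541.54/268) = 254.1 J/K.
ΔS_total = -155 + 254.1 = 99.1 J/K.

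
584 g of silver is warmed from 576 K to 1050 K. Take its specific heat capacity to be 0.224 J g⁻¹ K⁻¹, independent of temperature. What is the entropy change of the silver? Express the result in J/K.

ΔS = 78.5 J/K

ΔS = ∫dQ_rev/T = m c ln(T₂/T₁) = 584 × 0.224 × ln(1050/576) = 78.5 J/K.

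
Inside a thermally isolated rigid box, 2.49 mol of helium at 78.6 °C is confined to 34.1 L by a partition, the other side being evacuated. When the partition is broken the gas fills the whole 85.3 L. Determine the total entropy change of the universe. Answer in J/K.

ΔS_universe = 19 J/K

No heat is exchanged and no work is done, so the ideal-gas temperature stays constant.
Entropy is a state function; using a reversible isothermal path, ΔS_gas = nR ln(V₂/V₁) = 2.49 × 8.314 × ln(85.3/34.1) = 19 J/K.
The insulated surroundings exchange no heat, so ΔS_surr = 0 and ΔS_universe = ΔS_gas.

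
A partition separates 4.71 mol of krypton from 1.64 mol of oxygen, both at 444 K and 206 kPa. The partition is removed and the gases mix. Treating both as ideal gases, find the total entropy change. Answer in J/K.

ΔS_mix = 30.2 J/K

Mole fractions: x_A = 4.71/6.35 = 0.742, x_B = 0.258.
ΔS_mix = −R(n_A ln x_A + n_B ln x_B) = −8.314 × (4.71 ln 0.742 + 1.64 ln 0.258) = 30.2 J/K.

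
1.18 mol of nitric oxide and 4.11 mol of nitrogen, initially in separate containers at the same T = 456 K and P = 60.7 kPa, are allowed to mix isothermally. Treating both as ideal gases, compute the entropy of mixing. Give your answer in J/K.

Mole fractions: x_A = 1.18/5.29 = 0.223, x_B = 0.777.
ΔS_mix = −R(n_A ln x_A + n_B ln x_B) = −8.314 × (1.18 ln 0.223 + 4.11 ln 0.777) = 23.3 J/K.

ΔS_mix = 23.3 J/K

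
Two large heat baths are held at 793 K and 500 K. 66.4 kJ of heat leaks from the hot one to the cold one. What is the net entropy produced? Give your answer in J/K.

ΔS_total = 49.1 J/K

ΔS_hot = −Q/T_H = −66400/793 = -83.73 J/K and ΔS_cold = +Q/T_C = 66400/500 = 132.8 J/K.
ΔS_total = -83.73 + 132.8 = 49.1 J/K, positive as the second law requires.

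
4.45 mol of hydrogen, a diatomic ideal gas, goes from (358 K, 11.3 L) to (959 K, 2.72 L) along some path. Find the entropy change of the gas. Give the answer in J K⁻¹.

Entropy is a state function: ΔS = nC_V ln(T₂/T₁) + nR ln(V₂/V₁), with C_V = 5R/2 = 20.79 J mol⁻¹ K⁻¹ for a diatomic ideal gas.
ΔS = 4.45 × [20.79 × ln(959/358) + 8.314 × ln(2.72/11.3)] = 38.4 J/K.

ΔS = 38.4 J/K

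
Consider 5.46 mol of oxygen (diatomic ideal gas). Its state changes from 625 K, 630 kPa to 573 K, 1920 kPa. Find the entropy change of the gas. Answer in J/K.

ΔS = nC_p ln(T₂/T₁) − nR ln(P₂/P₁), with C_p = 7R/2 = 29.1 J mol⁻¹ K⁻¹ for a diatomic ideal gas.
ΔS = 5.46 × [29.1 × ln(573/625) − 8.314 × ln(1920/630)] = -64.4 J/K.

ΔS = -64.4 J/K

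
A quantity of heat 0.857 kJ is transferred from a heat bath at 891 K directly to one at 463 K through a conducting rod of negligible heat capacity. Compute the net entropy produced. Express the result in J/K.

ΔS_hot = −Q/T_H = −857/891 = -0.9618 J/K and ΔS_cold = +Q/T_C = 857/463 = 1.851 J/K.
ΔS_total = -0.9618 + 1.851 = 0.889 J/K, positive as the second law requires.

ΔS_total = 0.889 J/K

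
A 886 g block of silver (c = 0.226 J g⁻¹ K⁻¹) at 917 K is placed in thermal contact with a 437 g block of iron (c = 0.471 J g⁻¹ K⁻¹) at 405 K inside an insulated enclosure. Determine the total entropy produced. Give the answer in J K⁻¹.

ΔS_total = 33.1 J/K

Energy balance: T_f = (m₁c₁T₁ + m₂c₂T₂)/(m₁c₁ + m₂c₂) = 657.48 K.
ΔS₁ = m₁c₁ ln(T_f/T₁) = 200.236 × ln(657.48/917) = -66.62 J/K.
ΔS₂ = m₂c₂ ln(T_f/T₂) = 205.827 × ln(657.48/405) = 99.73 J/K.
ΔS_total = -66.62 + 99.73 = 33.1 J/K.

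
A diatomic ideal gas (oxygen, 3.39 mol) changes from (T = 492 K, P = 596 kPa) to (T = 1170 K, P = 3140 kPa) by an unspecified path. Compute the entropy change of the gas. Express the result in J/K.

ΔS = 38.6 J/K

ΔS = nC_p ln(T₂/T₁) − nR ln(P₂/P₁), with C_p = 7R/2 = 29.1 J mol⁻¹ K⁻¹ for a diatomic ideal gas.
ΔS = 3.39 × [29.1 × ln(1170/492) − 8.314 × ln(3140/596)] = 38.6 J/K.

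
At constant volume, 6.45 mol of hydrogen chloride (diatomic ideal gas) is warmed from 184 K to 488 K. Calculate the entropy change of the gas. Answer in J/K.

At constant volume, ΔS = nC_V ln(T₂/T₁) with C_V = 5R/2 = 20.79 J mol⁻¹ K⁻¹.
ΔS = 6.45 × 20.79 × ln(488/184) = 131 J/K.

ΔS = 131 J/K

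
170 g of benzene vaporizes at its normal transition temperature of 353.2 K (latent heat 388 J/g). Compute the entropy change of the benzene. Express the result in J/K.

Heat absorbed by the substance: Q = mL = 170 × 388 = 65960 J.
At constant T, ΔS = Q_rev/T = 65960 / 353.2 = 187 J/K.

ΔS = 187 J/K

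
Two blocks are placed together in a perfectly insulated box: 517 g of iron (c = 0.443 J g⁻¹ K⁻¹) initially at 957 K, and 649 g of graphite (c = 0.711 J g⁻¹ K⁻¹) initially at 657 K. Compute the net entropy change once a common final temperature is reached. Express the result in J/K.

ΔS_total = 11.2 J/K

Energy balance: T_f = (m₁c₁T₁ + m₂c₂T₂)/(m₁c₁ + m₂c₂) = 756.51 K.
ΔS₁ = m₁c₁ ln(T_f/T₁) = 229.031 × ln(756.51/957) = -53.84 J/K.
ΔS₂ = m₂c₂ ln(T_f/T₂) = 461.439 × ln(756.51/657) = 65.08 J/K.
ΔS_total = -53.84 + 65.08 = 11.2 J/K.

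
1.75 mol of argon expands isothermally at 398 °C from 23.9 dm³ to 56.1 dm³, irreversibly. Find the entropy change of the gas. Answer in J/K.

ΔS_gas = 12.4 J/K

Entropy is a state function, so ΔS_gas depends only on the end states.
For an isothermal ideal gas ΔS_gas = nR ln(V₂/V₁) = 1.75 × 8.314 × ln(56.1/23.9) = 12.4 J/K.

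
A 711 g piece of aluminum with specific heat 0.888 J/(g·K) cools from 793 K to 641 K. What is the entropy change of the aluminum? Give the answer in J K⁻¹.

ΔS = ∫dQ_rev/T = m c ln(T₂/T₁) = 711 × 0.888 × ln(641/793) = -134 J/K.

ΔS = -134 J/K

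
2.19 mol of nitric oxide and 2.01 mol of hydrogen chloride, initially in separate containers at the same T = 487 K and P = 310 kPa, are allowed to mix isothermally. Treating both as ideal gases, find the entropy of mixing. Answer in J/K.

Mole fractions: x_A = 2.19/4.2 = 0.521, x_B = 0.479.
ΔS_mix = −R(n_A ln x_A + n_B ln x_B) = −8.314 × (2.19 ln 0.521 + 2.01 ln 0.479) = 24.2 J/K.

ΔS_mix = 24.2 J/K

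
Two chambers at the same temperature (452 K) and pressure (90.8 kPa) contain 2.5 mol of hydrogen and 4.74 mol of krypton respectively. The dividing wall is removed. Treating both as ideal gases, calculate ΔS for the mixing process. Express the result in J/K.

ΔS_mix = 38.8 J/K

Mole fractions: x_A = 2.5/7.24 = 0.345, x_B = 0.655.
ΔS_mix = −R(n_A ln x_A + n_B ln x_B) = −8.314 × (2.5 ln 0.345 + 4.74 ln 0.655) = 38.8 J/K.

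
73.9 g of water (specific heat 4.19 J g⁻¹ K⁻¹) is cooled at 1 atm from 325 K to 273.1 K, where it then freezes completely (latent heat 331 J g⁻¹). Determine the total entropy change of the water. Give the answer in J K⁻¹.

ΔS = -143 J/K

Cooling step: ΔS₁ = m c ln(T_tr/T_i) = 73.9 × 4.19 × ln(273.1/325) = -53.87 J/K.
Phase change: ΔS₂ = −mL/T_tr = −73.9 × 331 / 273.1 = -89.57 J/K.
ΔS_total = (-53.87) + (-89.57) = -143 J/K.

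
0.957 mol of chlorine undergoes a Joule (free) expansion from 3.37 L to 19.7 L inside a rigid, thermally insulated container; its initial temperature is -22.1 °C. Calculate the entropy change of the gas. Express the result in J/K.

No heat is exchanged and no work is done, so the ideal-gas temperature stays constant.
Entropy is a state function; using a reversible isothermal path, ΔS_gas = nR ln(V₂/V₁) = 0.957 × 8.314 × ln(19.7/3.37) = 14 J/K.

ΔS_gas = 14 J/K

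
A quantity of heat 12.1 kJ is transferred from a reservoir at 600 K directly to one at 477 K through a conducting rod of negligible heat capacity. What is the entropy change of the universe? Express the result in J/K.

ΔS_total = 5.2 J/K

ΔS_hot = −Q/T_H = −12100/600 = -20.17 J/K and ΔS_cold = +Q/T_C = 12100/477 = 25.37 J/K.
ΔS_total = -20.17 + 25.37 = 5.2 J/K, positive as the second law requires.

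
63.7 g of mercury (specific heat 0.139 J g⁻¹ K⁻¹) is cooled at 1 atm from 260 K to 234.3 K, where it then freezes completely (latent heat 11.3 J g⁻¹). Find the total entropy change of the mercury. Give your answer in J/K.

ΔS = -3.99 J/K

Cooling step: ΔS₁ = m c ln(T_tr/T_i) = 63.7 × 0.139 × ln(234.3/260) = -0.9215 J/K.
Phase change: ΔS₂ = −mL/T_tr = −63.7 × 11.3 / 234.3 = -3.072 J/K.
ΔS_total = (-0.9215) + (-3.072) = -3.99 J/K.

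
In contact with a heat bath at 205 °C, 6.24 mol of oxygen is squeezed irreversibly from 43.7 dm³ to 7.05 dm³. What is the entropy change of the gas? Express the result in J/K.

Entropy is a state function, so ΔS_gas depends only on the end states.
For an isothermal ideal gas ΔS_gas = nR ln(V₂/V₁) = 6.24 × 8.314 × ln(7.05/43.7) = -94.6 J/K.

ΔS_gas = -94.6 J/K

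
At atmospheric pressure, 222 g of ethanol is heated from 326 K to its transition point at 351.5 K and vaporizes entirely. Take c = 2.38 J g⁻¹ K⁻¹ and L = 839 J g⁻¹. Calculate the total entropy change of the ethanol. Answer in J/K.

ΔS = 570 J/K

Warming step: ΔS₁ = m c ln(T_tr/T_i) = 222 × 2.38 × ln(351.5/326) = 39.79 J/K.
Phase change: ΔS₂ = +mL/T_tr = 222 × 839 / 351.5 = 529.9 J/K.
ΔS_total = (39.79) + (529.9) = 570 J/K.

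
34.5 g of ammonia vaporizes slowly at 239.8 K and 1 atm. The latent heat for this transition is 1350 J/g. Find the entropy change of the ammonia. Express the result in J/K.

Heat absorbed by the substance: Q = mL = 34.5 × 1350 = 46575 J.
At constant T, ΔS = Q_rev/T = 46575 / 239.8 = 194 J/K.

ΔS = 194 J/K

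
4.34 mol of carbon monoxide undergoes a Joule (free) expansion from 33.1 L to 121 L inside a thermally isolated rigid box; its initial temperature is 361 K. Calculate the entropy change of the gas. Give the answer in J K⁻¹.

ΔS_gas = 46.8 J/K

For an ideal gas in free expansion Q = 0 and W = 0, so T is unchanged.
Entropy is a state function; using a reversible isothermal path, ΔS_gas = nR ln(V₂/V₁) = 4.34 × 8.314 × ln(121/33.1) = 46.8 J/K.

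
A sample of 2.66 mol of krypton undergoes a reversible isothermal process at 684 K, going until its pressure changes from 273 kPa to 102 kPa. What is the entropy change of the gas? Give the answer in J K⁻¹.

ΔS_gas = 21.8 J/K

For an isothermal ideal gas ΔS_gas = nR ln(P₁/P₂) = 2.66 × 8.314 × ln(273/102) = 21.8 J/K.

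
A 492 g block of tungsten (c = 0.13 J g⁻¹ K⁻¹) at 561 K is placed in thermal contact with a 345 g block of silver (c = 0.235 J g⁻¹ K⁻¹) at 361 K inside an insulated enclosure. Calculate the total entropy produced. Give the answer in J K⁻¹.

ΔS_total = 3.51 J/K

Energy balance: T_f = (m₁c₁T₁ + m₂c₂T₂)/(m₁c₁ + m₂c₂) = 449.2 K.
ΔS₁ = m₁c₁ ln(T_f/T₁) = 63.96 × ln(449.2/561) = -14.215 J/K.
ΔS₂ = m₂c₂ ln(T_f/T₂) = 81.075 × ln(449.2/361) = 17.722 J/K.
ΔS_total = -14.215 + 17.722 = 3.51 J/K.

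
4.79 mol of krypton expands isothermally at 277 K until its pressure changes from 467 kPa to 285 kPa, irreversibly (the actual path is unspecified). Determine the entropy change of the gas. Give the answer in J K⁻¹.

ΔS_gas = 19.7 J/K

Entropy is a state function, so ΔS_gas depends only on the end states.
For an isothermal ideal gas ΔS_gas = nR ln(P₁/P₂) = 4.79 × 8.314 × ln(467/285) = 19.7 J/K.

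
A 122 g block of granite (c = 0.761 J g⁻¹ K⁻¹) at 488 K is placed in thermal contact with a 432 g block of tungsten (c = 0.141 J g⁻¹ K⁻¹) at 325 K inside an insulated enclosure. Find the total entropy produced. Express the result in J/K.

ΔS_total = 2.94 J/K

Energy balance: T_f = (m₁c₁T₁ + m₂c₂T₂)/(m₁c₁ + m₂c₂) = 423.43 K.
ΔS₁ = m₁c₁ ln(T_f/T₁) = 92.842 × ln(423.43/488) = -13.178 J/K.
ΔS₂ = m₂c₂ ln(T_f/T₂) = 60.912 × ln(423.43/325) = 16.114 J/K.
ΔS_total = -13.178 + 16.114 = 2.94 J/K.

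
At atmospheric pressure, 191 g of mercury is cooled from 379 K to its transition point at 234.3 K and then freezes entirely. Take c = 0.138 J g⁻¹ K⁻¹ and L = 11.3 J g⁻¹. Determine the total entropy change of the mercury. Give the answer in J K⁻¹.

ΔS = -21.9 J/K

Cooling step: ΔS₁ = m c ln(T_tr/T_i) = 191 × 0.138 × ln(234.3/379) = -12.68 J/K.
Phase change: ΔS₂ = −mL/T_tr = −191 × 11.3 / 234.3 = -9.212 J/K.
ΔS_total = (-12.68) + (-9.212) = -21.9 J/K.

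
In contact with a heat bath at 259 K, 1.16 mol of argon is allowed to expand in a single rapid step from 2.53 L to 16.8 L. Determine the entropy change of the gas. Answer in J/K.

ΔS_gas = 18.3 J/K

Entropy is a state function, so ΔS_gas depends only on the end states.
For an isothermal ideal gas ΔS_gas = nR ln(V₂/V₁) = 1.16 × 8.314 × ln(16.8/2.53) = 18.3 J/K.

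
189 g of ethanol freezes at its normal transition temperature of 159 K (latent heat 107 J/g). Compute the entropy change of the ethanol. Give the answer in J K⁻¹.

ΔS = -127 J/K

Heat released by the substance: Q = −mL = −189 × 107 = −20223 J.
At constant T, ΔS = Q_rev/T = −20223 / 159 = -127 J/K.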